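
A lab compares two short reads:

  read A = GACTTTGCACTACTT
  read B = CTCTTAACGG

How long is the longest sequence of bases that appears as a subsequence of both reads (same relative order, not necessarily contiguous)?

Pick C (read A #3, read B #1) → T (read A #4, read B #2) → T (read A #5, read B #4) → T (read A #6, read B #5) → A (read A #9, read B #6) → A (read A #12, read B #7) → C (read A #13, read B #8); all 7 bases appear in both, in order. The LCS DP gives dp[15][10] = 7, so this is optimal.

7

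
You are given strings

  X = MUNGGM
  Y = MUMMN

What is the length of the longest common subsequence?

Match M (X #1, Y #1) → U (X #2, Y #2) → N (X #3, Y #5) — 3 characters in the same relative order in both. dp[6][5] = 3 confirms this is the maximum.

3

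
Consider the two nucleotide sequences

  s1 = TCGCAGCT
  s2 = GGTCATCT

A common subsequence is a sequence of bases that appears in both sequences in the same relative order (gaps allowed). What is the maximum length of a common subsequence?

5

Let dp[i][j] be the LCS length of the first i bases of s1 and the first j bases of s2. dp[i][j] = dp[i-1][j-1]+1 when the i-th and j-th bases match, else max(dp[i-1][j], dp[i][j-1]).
    ·  G  G  T  C  A  T  C  T
 ·  0  0  0  0  0  0  0  0  0
 T  0  0  0  1  1  1  1  1  1
 C  0  0  0  1  2  2  2  2  2
 G  0  1  1  1  2  2  2  2  2
 C  0  1  1  1  2  2  2  3  3
 A  0  1  1  1  2  3  3  3  3
 G  0  1  2  2  2  3  3  3  3
 C  0  1  2  2  3  3  3  4  4
 T  0  1  2  3  3  3  4  4  5
dp[8][8] = 5. One LCS (by backtracking along matches): TCACT.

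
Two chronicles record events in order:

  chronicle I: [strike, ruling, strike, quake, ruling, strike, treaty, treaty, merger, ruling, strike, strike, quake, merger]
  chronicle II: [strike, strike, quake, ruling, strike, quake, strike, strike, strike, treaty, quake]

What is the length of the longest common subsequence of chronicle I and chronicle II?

8

Taking strike (chronicle I #1, chronicle II #2) → ruling (chronicle I #2, chronicle II #4) → strike (chronicle I #3, chronicle II #5) → quake (chronicle I #4, chronicle II #6) → strike (chronicle I #6, chronicle II #7) → strike (chronicle I #11, chronicle II #8) → strike (chronicle I #12, chronicle II #9) → quake (chronicle I #13, chronicle II #11) gives a common subsequence of length 8, and the DP table's final entry dp[14][11] is also 8, so no common subsequence is longer.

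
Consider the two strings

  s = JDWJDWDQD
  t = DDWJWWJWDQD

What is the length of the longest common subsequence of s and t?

7

Pick J (s #1, t #4) → W (s #3, t #6) → J (s #4, t #7) → W (s #6, t #8) → D (s #7, t #9) → Q (s #8, t #10) → D (s #9, t #11); all 7 characters appear in both, in order. Since dp[9][11] = 7, nothing longer is possible.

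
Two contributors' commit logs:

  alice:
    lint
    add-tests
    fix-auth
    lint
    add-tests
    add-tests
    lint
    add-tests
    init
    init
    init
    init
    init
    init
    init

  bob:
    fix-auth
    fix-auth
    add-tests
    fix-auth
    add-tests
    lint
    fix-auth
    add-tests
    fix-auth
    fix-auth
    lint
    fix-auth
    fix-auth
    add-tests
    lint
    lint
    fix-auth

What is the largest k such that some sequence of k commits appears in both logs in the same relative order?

6

Match lint (alice #1, bob #6), add-tests (alice #2, bob #8), fix-auth (alice #3, bob #10), lint (alice #4, bob #11), add-tests (alice #5, bob #14), lint (alice #7, bob #16) — 6 commits in the same relative order in both, and the DP table's final entry dp[15][17] is also 6, so no common subsequence is longer.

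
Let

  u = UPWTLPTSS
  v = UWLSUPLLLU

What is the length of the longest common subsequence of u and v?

4

Pick U [1,1], then W [3,2], then L [5,3], then P [6,6]; all 4 characters appear in both, in order. The LCS DP gives dp[9][10] = 4, so this is optimal.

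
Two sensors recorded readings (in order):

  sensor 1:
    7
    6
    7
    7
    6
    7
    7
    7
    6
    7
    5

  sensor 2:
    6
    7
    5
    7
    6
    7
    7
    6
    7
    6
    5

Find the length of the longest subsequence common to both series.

9

Let dp[i][j] be the LCS length of the first i values of sensor 1 and the first j values of sensor 2. dp[i][j] = dp[i-1][j-1]+1 when the i-th and j-th values match, else max(dp[i-1][j], dp[i][j-1]).
    ·  6  7  5  7  6  7  7  6  7  6  5
 ·  0  0  0  0  0  0  0  0  0  0  0  0
 7  0  0  1  1  1  1  1  1  1  1  1  1
 6  0  1  1  1  1  2  2  2  2  2  2  2
 7  0  1  2  2  2  2  3  3  3  3  3  3
 7  0  1  2  2  3  3  3  4  4  4  4  4
 6  0  1  2  2  3  4  4  4  5  5  5  5
 7  0  1  2  2  3  4  5  5  5  6  6  6
 7  0  1  2  2  3  4  5  6  6  6  6  6
 7  0  1  2  2  3  4  5  6  6  7  7  7
 6  0  1  2  2  3  4  5  6  7  7  8  8
 7  0  1  2  2  3  4  5  6  7  8  8  8
 5  0  1  2  3  3  4  5  6  7  8  8  9
dp[11][11] = 9. One LCS (by backtracking along matches): 6, 7, 7, 6, 7, 7, 7, 6, 5.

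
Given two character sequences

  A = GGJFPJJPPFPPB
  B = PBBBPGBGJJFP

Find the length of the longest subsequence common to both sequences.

6

Match G [1,6], G [2,8], J [6,9], J [7,10], F [10,11], P [12,12] — 6 characters in the same relative order in both. The LCS DP gives dp[13][12] = 6, so this is optimal.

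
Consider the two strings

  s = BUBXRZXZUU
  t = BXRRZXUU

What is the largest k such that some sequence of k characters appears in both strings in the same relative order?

7

Taking B [3,1] → X [4,2] → R [5,4] → Z [6,5] → X [7,6] → U [9,7] → U [10,8] gives a common subsequence of length 7. The LCS DP gives dp[10][8] = 7, so this is optimal.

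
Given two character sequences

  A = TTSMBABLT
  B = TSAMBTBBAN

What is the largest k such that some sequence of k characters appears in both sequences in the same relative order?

Taking T at A[2]=B[1]; then S at A[3]=B[2]; then M at A[4]=B[4]; then B at A[5]=B[8]; then A at A[6]=B[9] gives a common subsequence of length 5. The LCS DP gives dp[9][10] = 5, so this is optimal.

5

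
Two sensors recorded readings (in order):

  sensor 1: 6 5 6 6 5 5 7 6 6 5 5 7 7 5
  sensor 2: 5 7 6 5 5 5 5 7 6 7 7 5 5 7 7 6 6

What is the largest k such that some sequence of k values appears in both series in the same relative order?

One common subsequence of length 10: 6 (sensor 1 #1, sensor 2 #3); then 5 (sensor 1 #2, sensor 2 #5); then 5 (sensor 1 #5, sensor 2 #6); then 5 (sensor 1 #6, sensor 2 #7); then 7 (sensor 1 #7, sensor 2 #8); then 6 (sensor 1 #8, sensor 2 #9); then 5 (sensor 1 #10, sensor 2 #12); then 5 (sensor 1 #11, sensor 2 #13); then 7 (sensor 1 #12, sensor 2 #14); then 7 (sensor 1 #13, sensor 2 #15), and the DP table's final entry dp[14][17] is also 10, so no common subsequence is longer.

10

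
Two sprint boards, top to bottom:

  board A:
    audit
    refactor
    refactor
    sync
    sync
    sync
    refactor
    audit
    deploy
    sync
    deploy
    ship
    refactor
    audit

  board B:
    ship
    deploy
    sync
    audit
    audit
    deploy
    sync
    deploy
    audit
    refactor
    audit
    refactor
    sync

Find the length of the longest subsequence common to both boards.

Taking audit at board A[1]=board B[4]; then audit at board A[8]=board B[5]; then deploy at board A[9]=board B[6]; then sync at board A[10]=board B[7]; then deploy at board A[11]=board B[8]; then refactor at board A[13]=board B[10]; then audit at board A[14]=board B[11] gives a common subsequence of length 7. Since dp[14][13] = 7, nothing longer is possible.

7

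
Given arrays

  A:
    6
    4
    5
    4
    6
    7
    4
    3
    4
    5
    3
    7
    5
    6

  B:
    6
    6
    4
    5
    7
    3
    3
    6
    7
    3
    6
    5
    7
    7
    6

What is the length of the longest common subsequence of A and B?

9

One common subsequence of length 9: 6 (A #1, B #2), 4 (A #2, B #3), 5 (A #3, B #4), 6 (A #5, B #8), 7 (A #6, B #9), 3 (A #8, B #10), 5 (A #10, B #12), 7 (A #12, B #14), 6 (A #14, B #15), and the DP table's final entry dp[14][15] is also 9, so no common subsequence is longer.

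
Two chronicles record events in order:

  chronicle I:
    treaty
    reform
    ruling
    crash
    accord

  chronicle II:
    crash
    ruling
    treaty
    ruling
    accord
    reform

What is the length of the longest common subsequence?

One common subsequence of length 3: treaty [1,3], ruling [3,4], accord [5,5]. dp[5][6] = 3 confirms this is the maximum.

3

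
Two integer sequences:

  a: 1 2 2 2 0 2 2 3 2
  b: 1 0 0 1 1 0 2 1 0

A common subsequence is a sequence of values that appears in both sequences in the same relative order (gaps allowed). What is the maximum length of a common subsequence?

Let dp[i][j] be the LCS length of the first i values of a and the first j values of b. dp[i][j] = dp[i-1][j-1]+1 when the i-th and j-th values match, else max(dp[i-1][j], dp[i][j-1]).
    ·  1  0  0  1  1  0  2  1  0
 ·  0  0  0  0  0  0  0  0  0  0
 1  0  1  1  1  1  1  1  1  1  1
 2  0  1  1  1  1  1  1  2  2  2
 2  0  1  1  1  1  1  1  2  2  2
 2  0  1  1  1  1  1  1  2  2  2
 0  0  1  2  2  2  2  2  2  2  3
 2  0  1  2  2  2  2  2  3  3  3
 2  0  1  2  2  2  2  2  3  3  3
 3  0  1  2  2  2  2  2  3  3  3
 2  0  1  2  2  2  2  2  3  3  3
dp[9][9] = 3. One LCS (by backtracking along matches): 1, 2, 0.

3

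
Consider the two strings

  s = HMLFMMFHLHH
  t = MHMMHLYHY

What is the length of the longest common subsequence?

Let dp[i][j] be the LCS length of the first i characters of s and the first j characters of t. dp[i][j] = dp[i-1][j-1]+1 when the i-th and j-th characters match, else max(dp[i-1][j], dp[i][j-1]).
    ·  M  H  M  M  H  L  Y  H  Y
 ·  0  0  0  0  0  0  0  0  0  0
 H  0  0  1  1  1  1  1  1  1  1
 M  0  1  1  2  2  2  2  2  2  2
 L  0  1  1  2  2  2  3  3  3  3
 F  0  1  1  2  2  2  3  3  3  3
 M  0  1  1  2  3  3  3  3  3  3
 M  0  1  1  2  3  3  3  3  3  3
 F  0  1  1  2  3  3  3  3  3  3
 H  0  1  2  2  3  4  4  4  4  4
 L  0  1  2  2  3  4  5  5  5  5
 H  0  1  2  2  3  4  5  5  6  6
 H  0  1  2  2  3  4  5  5  6  6
dp[11][9] = 6. One LCS (by backtracking along matches): HMMHLH.

6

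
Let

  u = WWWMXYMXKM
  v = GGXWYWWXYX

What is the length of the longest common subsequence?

6

Taking W (u #1, v #4), then W (u #2, v #6), then W (u #3, v #7), then X (u #5, v #8), then Y (u #6, v #9), then X (u #8, v #10) gives a common subsequence of length 6. The LCS DP gives dp[10][10] = 6, so this is optimal.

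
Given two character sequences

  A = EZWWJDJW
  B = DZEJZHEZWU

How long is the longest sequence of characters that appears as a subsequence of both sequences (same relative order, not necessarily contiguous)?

Match E [1,7]; then Z [2,8]; then W [3,9] — 3 characters in the same relative order in both. The LCS DP gives dp[8][10] = 3, so this is optimal.

3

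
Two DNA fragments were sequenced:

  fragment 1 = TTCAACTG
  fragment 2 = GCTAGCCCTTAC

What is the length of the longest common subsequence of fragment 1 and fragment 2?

Let dp[i][j] be the LCS length of the first i bases of fragment 1 and the first j bases of fragment 2. dp[i][j] = dp[i-1][j-1]+1 when the i-th and j-th bases match, else max(dp[i-1][j], dp[i][j-1]).
    ·  G  C  T  A  G  C  C  C  T  T  A  C
 ·  0  0  0  0  0  0  0  0  0  0  0  0  0
 T  0  0  0  1  1  1  1  1  1  1  1  1  1
 T  0  0  0  1  1  1  1  1  1  2  2  2  2
 C  0  0  1  1  1  1  2  2  2  2  2  2  3
 A  0  0  1  1  2  2  2  2  2  2  2  3  3
 A  0  0  1  1  2  2  2  2  2  2  2  3  3
 C  0  0  1  1  2  2  3  3  3  3  3  3  4
 T  0  0  1  2  2  2  3  3  3  4  4  4  4
 G  0  1  1  2  2  3  3  3  3  4  4  4  4
dp[8][12] = 4. One LCS (by backtracking along matches): TTAC.

4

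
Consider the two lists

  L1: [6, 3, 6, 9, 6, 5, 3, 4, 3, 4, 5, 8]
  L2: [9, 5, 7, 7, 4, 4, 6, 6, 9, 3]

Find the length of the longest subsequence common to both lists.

4

Let dp[i][j] be the LCS length of the first i values of L1 and the first j values of L2. dp[i][j] = dp[i-1][j-1]+1 when the i-th and j-th values match, else max(dp[i-1][j], dp[i][j-1]).
    ·  9  5  7  7  4  4  6  6  9  3
 ·  0  0  0  0  0  0  0  0  0  0  0
 6  0  0  0  0  0  0  0  1  1  1  1
 3  0  0  0  0  0  0  0  1  1  1  2
 6  0  0  0  0  0  0  0  1  2  2  2
 9  0  1  1  1  1  1  1  1  2  3  3
 6  0  1  1  1  1  1  1  2  2  3  3
 5  0  1  2  2  2  2  2  2  2  3  3
 3  0  1  2  2  2  2  2  2  2  3  4
 4  0  1  2  2  2  3  3  3  3  3  4
 3  0  1  2  2  2  3  3  3  3  3  4
 4  0  1  2  2  2  3  4  4  4  4  4
 5  0  1  2  2  2  3  4  4  4  4  4
 8  0  1  2  2  2  3  4  4  4  4  4
dp[12][10] = 4. One LCS (by backtracking along matches): 6, 6, 9, 3.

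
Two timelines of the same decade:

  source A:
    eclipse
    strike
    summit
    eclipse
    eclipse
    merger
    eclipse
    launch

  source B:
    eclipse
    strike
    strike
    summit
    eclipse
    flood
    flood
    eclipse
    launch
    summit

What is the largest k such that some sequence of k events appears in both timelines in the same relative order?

6

Taking eclipse [1,1] → strike [2,3] → summit [3,4] → eclipse [4,5] → eclipse [7,8] → launch [8,9] gives a common subsequence of length 6. Since dp[8][10] = 6, nothing longer is possible.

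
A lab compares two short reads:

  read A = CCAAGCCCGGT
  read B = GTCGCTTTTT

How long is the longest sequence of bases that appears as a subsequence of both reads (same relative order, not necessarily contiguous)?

4

Pick C [2,3] → G [5,4] → C [6,5] → T [11,10]; all 4 bases appear in both, in order. dp[11][10] = 4 confirms this is the maximum.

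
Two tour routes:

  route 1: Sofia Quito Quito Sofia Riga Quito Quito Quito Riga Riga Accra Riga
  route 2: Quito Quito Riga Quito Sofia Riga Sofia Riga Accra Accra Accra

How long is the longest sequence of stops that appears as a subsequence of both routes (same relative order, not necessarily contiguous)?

Pick Quito [2,1], Quito [3,2], Riga [5,3], Quito [6,4], Riga [9,6], Riga [10,8], Accra [11,11]; all 7 stops appear in both, in order. dp[12][11] = 7 confirms this is the maximum.

7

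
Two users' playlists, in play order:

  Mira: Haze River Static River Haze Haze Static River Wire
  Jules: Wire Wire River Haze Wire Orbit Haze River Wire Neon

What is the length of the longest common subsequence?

5

Match River [4,3]; then Haze [5,4]; then Haze [6,7]; then River [8,8]; then Wire [9,9] — 5 songs in the same relative order in both. Since dp[9][10] = 5, nothing longer is possible.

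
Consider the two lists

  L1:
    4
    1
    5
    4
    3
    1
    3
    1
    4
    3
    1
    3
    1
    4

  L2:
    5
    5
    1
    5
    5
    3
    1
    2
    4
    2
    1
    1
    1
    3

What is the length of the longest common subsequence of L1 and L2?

Match 1 (L1 #2, L2 #3); then 5 (L1 #3, L2 #5); then 4 (L1 #4, L2 #9); then 1 (L1 #6, L2 #11); then 1 (L1 #8, L2 #12); then 1 (L1 #11, L2 #13); then 3 (L1 #12, L2 #14) — 7 values in the same relative order in both. Since dp[14][14] = 7, nothing longer is possible.

7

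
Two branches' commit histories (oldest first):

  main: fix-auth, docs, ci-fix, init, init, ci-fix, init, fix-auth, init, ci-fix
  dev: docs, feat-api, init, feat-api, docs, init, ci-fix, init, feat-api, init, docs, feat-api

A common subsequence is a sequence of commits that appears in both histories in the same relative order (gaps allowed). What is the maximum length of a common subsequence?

Pick docs [2,1], init [4,3], init [5,6], ci-fix [6,7], init [7,8], init [9,10]; all 6 commits appear in both, in order. dp[10][12] = 6 confirms this is the maximum.

6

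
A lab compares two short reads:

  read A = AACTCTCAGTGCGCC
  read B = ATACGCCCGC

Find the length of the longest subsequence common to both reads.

8

Let dp[i][j] be the LCS length of the first i bases of read A and the first j bases of read B. dp[i][j] = dp[i-1][j-1]+1 when the i-th and j-th bases match, else max(dp[i-1][j], dp[i][j-1]).
    ·  A  T  A  C  G  C  C  C  G  C
 ·  0  0  0  0  0  0  0  0  0  0  0
 A  0  1  1  1  1  1  1  1  1  1  1
 A  0  1  1  2  2  2  2  2  2  2  2
 C  0  1  1  2  3  3  3  3  3  3  3
 T  0  1  2  2  3  3  3  3  3  3  3
 C  0  1  2  2  3  3  4  4  4  4  4
 T  0  1  2  2  3  3  4  4  4  4  4
 C  0  1  2  2  3  3  4  5  5  5  5
 A  0  1  2  3  3  3  4  5  5  5  5
 G  0  1  2  3  3  4  4  5  5  6  6
 T  0  1  2  3  3  4  4  5  5  6  6
 G  0  1  2  3  3  4  4  5  5  6  6
 C  0  1  2  3  4  4  5  5  6  6  7
 G  0  1  2  3  4  5  5  5  6  7  7
 C  0  1  2  3  4  5  6  6  6  7  8
 C  0  1  2  3  4  5  6  7  7  7  8
dp[15][10] = 8. One LCS (by backtracking along matches): AACCCCGC.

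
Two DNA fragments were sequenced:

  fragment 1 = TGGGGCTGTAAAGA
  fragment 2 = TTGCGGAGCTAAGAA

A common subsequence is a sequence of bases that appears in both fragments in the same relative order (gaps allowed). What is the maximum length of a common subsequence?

11

Pick T [1,2]; then G [2,3]; then G [3,5]; then G [4,6]; then G [5,8]; then C [6,9]; then T [9,10]; then A [10,11]; then A [11,12]; then A [12,14]; then A [14,15]; all 11 bases appear in both, in order. dp[14][15] = 11 confirms this is the maximum.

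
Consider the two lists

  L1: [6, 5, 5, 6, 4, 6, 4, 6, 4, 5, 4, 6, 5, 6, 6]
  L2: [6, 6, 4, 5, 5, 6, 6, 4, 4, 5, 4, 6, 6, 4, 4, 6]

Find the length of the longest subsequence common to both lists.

Pick 6 (L1 #1, L2 #2), 5 (L1 #2, L2 #4), 5 (L1 #3, L2 #5), 6 (L1 #4, L2 #6), 6 (L1 #6, L2 #7), 4 (L1 #7, L2 #8), 4 (L1 #9, L2 #9), 5 (L1 #10, L2 #10), 4 (L1 #11, L2 #11), 6 (L1 #12, L2 #12), 6 (L1 #14, L2 #13), 6 (L1 #15, L2 #16); all 12 values appear in both, in order. dp[15][16] = 12 confirms this is the maximum.

12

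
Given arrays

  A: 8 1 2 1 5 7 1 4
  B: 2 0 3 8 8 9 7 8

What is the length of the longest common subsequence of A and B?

2

One common subsequence of length 2: 8 at A[1]=B[5] → 7 at A[6]=B[7]. The LCS DP gives dp[8][8] = 2, so this is optimal.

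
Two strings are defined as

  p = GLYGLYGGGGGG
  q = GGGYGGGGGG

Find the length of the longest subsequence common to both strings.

9

Pick G [1,2]; then G [4,3]; then Y [6,4]; then G [7,5]; then G [8,6]; then G [9,7]; then G [10,8]; then G [11,9]; then G [12,10]; all 9 characters appear in both, in order. dp[12][10] = 9 confirms this is the maximum.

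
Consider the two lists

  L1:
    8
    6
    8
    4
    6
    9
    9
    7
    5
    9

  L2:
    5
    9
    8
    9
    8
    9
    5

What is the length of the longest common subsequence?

Let dp[i][j] be the LCS length of the first i values of L1 and the first j values of L2. dp[i][j] = dp[i-1][j-1]+1 when the i-th and j-th values match, else max(dp[i-1][j], dp[i][j-1]).
    ·  5  9  8  9  8  9  5
 ·  0  0  0  0  0  0  0  0
 8  0  0  0  1  1  1  1  1
 6  0  0  0  1  1  1  1  1
 8  0  0  0  1  1  2  2  2
 4  0  0  0  1  1  2  2  2
 6  0  0  0  1  1  2  2  2
 9  0  0  1  1  2  2  3  3
 9  0  0  1  1  2  2  3  3
 7  0  0  1  1  2  2  3  3
 5  0  1  1  1  2  2  3  4
 9  0  1  2  2  2  2  3  4
dp[10][7] = 4. One LCS (by backtracking along matches): 8, 8, 9, 5.

4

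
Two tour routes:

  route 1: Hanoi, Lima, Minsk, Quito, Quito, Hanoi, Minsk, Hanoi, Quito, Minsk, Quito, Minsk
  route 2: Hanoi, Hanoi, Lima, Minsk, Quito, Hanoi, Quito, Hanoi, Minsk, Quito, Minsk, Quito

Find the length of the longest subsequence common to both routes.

Taking Hanoi at route 1[1]=route 2[2], Lima at route 1[2]=route 2[3], Minsk at route 1[3]=route 2[4], Quito at route 1[4]=route 2[5], Quito at route 1[5]=route 2[7], Hanoi at route 1[6]=route 2[8], Minsk at route 1[7]=route 2[9], Quito at route 1[9]=route 2[10], Minsk at route 1[10]=route 2[11], Quito at route 1[11]=route 2[12] gives a common subsequence of length 10. The LCS DP gives dp[12][12] = 10, so this is optimal.

10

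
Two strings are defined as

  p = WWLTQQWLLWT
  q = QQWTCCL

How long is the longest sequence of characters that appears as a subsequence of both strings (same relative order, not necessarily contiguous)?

4

One common subsequence of length 4: Q (p #5, q #1) → Q (p #6, q #2) → W (p #7, q #3) → L (p #9, q #7). The LCS DP gives dp[11][7] = 4, so this is optimal.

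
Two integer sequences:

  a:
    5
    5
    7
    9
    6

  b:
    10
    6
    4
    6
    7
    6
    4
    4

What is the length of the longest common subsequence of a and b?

2

One common subsequence of length 2: 7 at a[3]=b[5], 6 at a[5]=b[6]. dp[5][8] = 2 confirms this is the maximum.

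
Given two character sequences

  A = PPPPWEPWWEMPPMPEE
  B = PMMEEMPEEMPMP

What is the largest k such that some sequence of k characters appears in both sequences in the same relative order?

8

Taking P [1,1], P [4,7], E [6,8], E [10,9], M [11,10], P [13,11], M [14,12], P [15,13] gives a common subsequence of length 8. The LCS DP gives dp[17][13] = 8, so this is optimal.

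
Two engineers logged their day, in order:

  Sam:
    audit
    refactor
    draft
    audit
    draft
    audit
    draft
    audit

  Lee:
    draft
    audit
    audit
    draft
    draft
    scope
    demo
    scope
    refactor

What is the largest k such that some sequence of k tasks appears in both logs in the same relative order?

One common subsequence of length 4: audit at Sam[1]=Lee[2] → audit at Sam[4]=Lee[3] → draft at Sam[5]=Lee[4] → draft at Sam[7]=Lee[5]. dp[8][9] = 4 confirms this is the maximum.

4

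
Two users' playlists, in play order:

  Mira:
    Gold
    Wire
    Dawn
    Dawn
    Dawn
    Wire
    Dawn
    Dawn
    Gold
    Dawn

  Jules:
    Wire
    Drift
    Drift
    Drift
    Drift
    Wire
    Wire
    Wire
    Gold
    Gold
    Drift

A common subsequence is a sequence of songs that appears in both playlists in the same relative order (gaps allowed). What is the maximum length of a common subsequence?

Match Wire at Mira[2]=Jules[7], Wire at Mira[6]=Jules[8], Gold at Mira[9]=Jules[10] — 3 songs in the same relative order in both, and the DP table's final entry dp[10][11] is also 3, so no common subsequence is longer.

3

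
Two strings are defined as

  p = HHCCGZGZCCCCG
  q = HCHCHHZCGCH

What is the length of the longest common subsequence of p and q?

6

One common subsequence of length 6: H [1,1], then H [2,3], then C [3,4], then C [4,8], then G [7,9], then C [9,10], and the DP table's final entry dp[13][11] is also 6, so no common subsequence is longer.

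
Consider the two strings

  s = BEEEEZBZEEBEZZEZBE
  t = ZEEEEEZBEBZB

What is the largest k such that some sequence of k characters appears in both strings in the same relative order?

10

Pick E at s[2]=t[3], then E at s[3]=t[4], then E at s[4]=t[5], then E at s[5]=t[6], then Z at s[6]=t[7], then B at s[7]=t[8], then E at s[10]=t[9], then B at s[11]=t[10], then Z at s[16]=t[11], then B at s[17]=t[12]; all 10 characters appear in both, in order. dp[18][12] = 10 confirms this is the maximum.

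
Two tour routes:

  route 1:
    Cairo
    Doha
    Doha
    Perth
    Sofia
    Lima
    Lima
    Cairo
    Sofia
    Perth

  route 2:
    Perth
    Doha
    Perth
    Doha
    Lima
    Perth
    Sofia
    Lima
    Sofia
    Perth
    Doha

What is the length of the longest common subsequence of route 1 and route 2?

Taking Doha [2,2] → Doha [3,4] → Perth [4,6] → Sofia [5,7] → Lima [7,8] → Sofia [9,9] → Perth [10,10] gives a common subsequence of length 7, and the DP table's final entry dp[10][11] is also 7, so no common subsequence is longer.

7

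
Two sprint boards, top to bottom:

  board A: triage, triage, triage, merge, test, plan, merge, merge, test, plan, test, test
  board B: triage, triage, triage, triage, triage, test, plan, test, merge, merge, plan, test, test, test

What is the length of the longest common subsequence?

10

One common subsequence of length 10: triage at board A[1]=board B[3]; then triage at board A[2]=board B[4]; then triage at board A[3]=board B[5]; then test at board A[5]=board B[6]; then plan at board A[6]=board B[7]; then merge at board A[7]=board B[9]; then merge at board A[8]=board B[10]; then test at board A[9]=board B[12]; then test at board A[11]=board B[13]; then test at board A[12]=board B[14], and the DP table's final entry dp[12][14] is also 10, so no common subsequence is longer.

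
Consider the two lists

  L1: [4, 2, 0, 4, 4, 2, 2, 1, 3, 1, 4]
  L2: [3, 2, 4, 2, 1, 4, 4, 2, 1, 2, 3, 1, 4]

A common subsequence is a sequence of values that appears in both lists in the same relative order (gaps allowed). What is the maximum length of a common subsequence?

9

Let dp[i][j] be the LCS length of the first i values of L1 and the first j values of L2. dp[i][j] = dp[i-1][j-1]+1 when the i-th and j-th values match, else max(dp[i-1][j], dp[i][j-1]).
    ·  3  2  4  2  1  4  4  2  1  2  3  1  4
 ·  0  0  0  0  0  0  0  0  0  0  0  0  0  0
 4  0  0  0  1  1  1  1  1  1  1  1  1  1  1
 2  0  0  1  1  2  2  2  2  2  2  2  2  2  2
 0  0  0  1  1  2  2  2  2  2  2  2  2  2  2
 4  0  0  1  2  2  2  3  3  3  3  3  3  3  3
 4  0  0  1  2  2  2  3  4  4  4  4  4  4  4
 2  0  0  1  2  3  3  3  4  5  5  5  5  5  5
 2  0  0  1  2  3  3  3  4  5  5  6  6  6  6
 1  0  0  1  2  3  4  4  4  5  6  6  6  7  7
 3  0  1  1  2  3  4  4  4  5  6  6  7  7  7
 1  0  1  1  2  3  4  4  4  5  6  6  7  8  8
 4  0  1  1  2  3  4  5  5  5  6  6  7  8  9
dp[11][13] = 9. One LCS (by backtracking along matches): 4, 2, 4, 4, 2, 2, 3, 1, 4.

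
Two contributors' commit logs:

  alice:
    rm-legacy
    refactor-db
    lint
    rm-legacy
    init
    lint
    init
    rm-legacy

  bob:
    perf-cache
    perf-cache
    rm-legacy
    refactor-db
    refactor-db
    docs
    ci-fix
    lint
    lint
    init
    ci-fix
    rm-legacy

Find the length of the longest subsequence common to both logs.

Taking rm-legacy at alice[1]=bob[3] → refactor-db at alice[2]=bob[5] → lint at alice[3]=bob[8] → lint at alice[6]=bob[9] → init at alice[7]=bob[10] → rm-legacy at alice[8]=bob[12] gives a common subsequence of length 6. dp[8][12] = 6 confirms this is the maximum.

6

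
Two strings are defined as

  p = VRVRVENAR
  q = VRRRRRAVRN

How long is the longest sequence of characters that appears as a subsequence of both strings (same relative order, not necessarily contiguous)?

5

Let dp[i][j] be the LCS length of the first i characters of p and the first j characters of q. dp[i][j] = dp[i-1][j-1]+1 when the i-th and j-th characters match, else max(dp[i-1][j], dp[i][j-1]).
    ·  V  R  R  R  R  R  A  V  R  N
 ·  0  0  0  0  0  0  0  0  0  0  0
 V  0  1  1  1  1  1  1  1  1  1  1
 R  0  1  2  2  2  2  2  2  2  2  2
 V  0  1  2  2  2  2  2  2  3  3  3
 R  0  1  2  3  3  3  3  3  3  4  4
 V  0  1  2  3  3  3  3  3  4  4  4
 E  0  1  2  3  3  3  3  3  4  4  4
 N  0  1  2  3  3  3  3  3  4  4  5
 A  0  1  2  3  3  3  3  4  4  4  5
 R  0  1  2  3  4  4  4  4  4  5  5
dp[9][10] = 5. One LCS (by backtracking along matches): VRVRN.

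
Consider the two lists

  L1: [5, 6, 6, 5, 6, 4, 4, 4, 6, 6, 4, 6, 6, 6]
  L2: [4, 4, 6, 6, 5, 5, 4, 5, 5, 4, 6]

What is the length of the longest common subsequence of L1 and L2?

6

One common subsequence of length 6: 6 (L1 #2, L2 #3), 6 (L1 #3, L2 #4), 5 (L1 #4, L2 #6), 4 (L1 #6, L2 #7), 4 (L1 #11, L2 #10), 6 (L1 #14, L2 #11). dp[14][11] = 6 confirms this is the maximum.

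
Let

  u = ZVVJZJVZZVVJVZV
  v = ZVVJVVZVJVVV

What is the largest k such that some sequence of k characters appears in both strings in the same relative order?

One common subsequence of length 10: Z at u[1]=v[1]; then V at u[2]=v[2]; then V at u[3]=v[3]; then J at u[4]=v[4]; then V at u[7]=v[6]; then Z at u[9]=v[7]; then V at u[10]=v[8]; then V at u[11]=v[10]; then V at u[13]=v[11]; then V at u[15]=v[12]. Since dp[15][12] = 10, nothing longer is possible.

10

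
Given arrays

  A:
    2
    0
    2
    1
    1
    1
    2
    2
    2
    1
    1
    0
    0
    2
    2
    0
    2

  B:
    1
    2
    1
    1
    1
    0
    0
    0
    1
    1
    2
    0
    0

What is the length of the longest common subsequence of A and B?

Taking 2 at A[3]=B[2], 1 at A[4]=B[3], 1 at A[5]=B[4], 1 at A[6]=B[5], 1 at A[10]=B[9], 1 at A[11]=B[10], 0 at A[13]=B[12], 0 at A[16]=B[13] gives a common subsequence of length 8, and the DP table's final entry dp[17][13] is also 8, so no common subsequence is longer.

8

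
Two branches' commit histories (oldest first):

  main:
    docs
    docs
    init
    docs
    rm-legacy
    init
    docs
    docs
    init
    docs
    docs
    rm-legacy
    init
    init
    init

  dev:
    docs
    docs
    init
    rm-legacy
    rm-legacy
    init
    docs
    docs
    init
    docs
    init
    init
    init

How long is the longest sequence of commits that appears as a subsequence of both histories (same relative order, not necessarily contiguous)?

Taking docs (main #1, dev #1), then docs (main #2, dev #2), then init (main #3, dev #3), then rm-legacy (main #5, dev #5), then init (main #6, dev #6), then docs (main #7, dev #7), then docs (main #8, dev #8), then init (main #9, dev #9), then docs (main #11, dev #10), then init (main #13, dev #11), then init (main #14, dev #12), then init (main #15, dev #13) gives a common subsequence of length 12. The LCS DP gives dp[15][13] = 12, so this is optimal.

12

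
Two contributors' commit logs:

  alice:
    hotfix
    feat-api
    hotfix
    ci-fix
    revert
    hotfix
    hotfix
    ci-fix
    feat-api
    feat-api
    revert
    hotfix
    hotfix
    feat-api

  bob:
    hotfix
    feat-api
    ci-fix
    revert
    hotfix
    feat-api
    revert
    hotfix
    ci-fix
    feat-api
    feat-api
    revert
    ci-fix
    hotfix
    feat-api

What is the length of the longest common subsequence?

12

One common subsequence of length 12: hotfix (alice #1, bob #1); then feat-api (alice #2, bob #2); then ci-fix (alice #4, bob #3); then revert (alice #5, bob #4); then hotfix (alice #6, bob #5); then hotfix (alice #7, bob #8); then ci-fix (alice #8, bob #9); then feat-api (alice #9, bob #10); then feat-api (alice #10, bob #11); then revert (alice #11, bob #12); then hotfix (alice #13, bob #14); then feat-api (alice #14, bob #15). dp[14][15] = 12 confirms this is the maximum.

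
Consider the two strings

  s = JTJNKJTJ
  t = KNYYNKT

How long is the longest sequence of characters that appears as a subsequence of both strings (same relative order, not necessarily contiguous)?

Let dp[i][j] be the LCS length of the first i characters of s and the first j characters of t. dp[i][j] = dp[i-1][j-1]+1 when the i-th and j-th characters match, else max(dp[i-1][j], dp[i][j-1]).
    ·  K  N  Y  Y  N  K  T
 ·  0  0  0  0  0  0  0  0
 J  0  0  0  0  0  0  0  0
 T  0  0  0  0  0  0  0  1
 J  0  0  0  0  0  0  0  1
 N  0  0  1  1  1  1  1  1
 K  0  1  1  1  1  1  2  2
 J  0  1  1  1  1  1  2  2
 T  0  1  1  1  1  1  2  3
 J  0  1  1  1  1  1  2  3
dp[8][7] = 3. One LCS (by backtracking along matches): NKT.

3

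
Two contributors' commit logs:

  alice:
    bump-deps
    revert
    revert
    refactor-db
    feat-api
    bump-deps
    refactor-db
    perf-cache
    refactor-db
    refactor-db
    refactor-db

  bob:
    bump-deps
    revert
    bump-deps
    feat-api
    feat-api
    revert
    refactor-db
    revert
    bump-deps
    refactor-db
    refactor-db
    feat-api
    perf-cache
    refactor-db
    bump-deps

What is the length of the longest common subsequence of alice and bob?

8

Pick bump-deps (alice #1, bob #1), revert (alice #2, bob #2), revert (alice #3, bob #6), refactor-db (alice #4, bob #7), bump-deps (alice #6, bob #9), refactor-db (alice #7, bob #11), perf-cache (alice #8, bob #13), refactor-db (alice #9, bob #14); all 8 commits appear in both, in order. dp[11][15] = 8 confirms this is the maximum.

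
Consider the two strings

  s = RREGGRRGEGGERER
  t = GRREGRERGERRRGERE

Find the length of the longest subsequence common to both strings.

One common subsequence of length 12: R (s #1, t #2); then R (s #2, t #3); then E (s #3, t #4); then G (s #5, t #5); then R (s #6, t #6); then R (s #7, t #8); then G (s #8, t #9); then E (s #9, t #10); then G (s #11, t #14); then E (s #12, t #15); then R (s #13, t #16); then E (s #14, t #17). Since dp[15][17] = 12, nothing longer is possible.

12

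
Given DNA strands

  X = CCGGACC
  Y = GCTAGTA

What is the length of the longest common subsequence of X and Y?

3

One common subsequence of length 3: C (X #1, Y #2); then G (X #3, Y #5); then A (X #5, Y #7). Since dp[7][7] = 3, nothing longer is possible.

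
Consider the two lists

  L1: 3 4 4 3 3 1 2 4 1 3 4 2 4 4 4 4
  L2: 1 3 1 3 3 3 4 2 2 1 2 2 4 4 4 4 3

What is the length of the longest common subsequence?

Taking 3 at L1[1]=L2[4], then 3 at L1[4]=L2[5], then 3 at L1[5]=L2[6], then 1 at L1[6]=L2[10], then 2 at L1[7]=L2[11], then 2 at L1[12]=L2[12], then 4 at L1[13]=L2[13], then 4 at L1[14]=L2[14], then 4 at L1[15]=L2[15], then 4 at L1[16]=L2[16] gives a common subsequence of length 10. dp[16][17] = 10 confirms this is the maximum.

10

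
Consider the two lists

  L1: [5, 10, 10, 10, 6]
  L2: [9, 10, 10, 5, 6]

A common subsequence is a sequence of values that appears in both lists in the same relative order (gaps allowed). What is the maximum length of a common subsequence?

Let dp[i][j] be the LCS length of the first i values of L1 and the first j values of L2. dp[i][j] = dp[i-1][j-1]+1 when the i-th and j-th values match, else max(dp[i-1][j], dp[i][j-1]).
    ·  9 10 10  5  6
 ·  0  0  0  0  0  0
 5  0  0  0  0  1  1
10  0  0  1  1  1  1
10  0  0  1  2  2  2
10  0  0  1  2  2  2
 6  0  0  1  2  2  3
dp[5][5] = 3. One LCS (by backtracking along matches): 10, 10, 6.

3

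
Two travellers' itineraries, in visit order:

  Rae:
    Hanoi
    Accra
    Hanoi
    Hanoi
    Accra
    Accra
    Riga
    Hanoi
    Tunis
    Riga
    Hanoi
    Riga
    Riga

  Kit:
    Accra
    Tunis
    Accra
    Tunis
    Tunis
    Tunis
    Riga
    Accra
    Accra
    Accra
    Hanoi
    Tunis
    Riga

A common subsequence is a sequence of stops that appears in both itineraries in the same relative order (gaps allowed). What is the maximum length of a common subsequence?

One common subsequence of length 6: Accra [2,8], then Accra [5,9], then Accra [6,10], then Hanoi [8,11], then Tunis [9,12], then Riga [13,13]. dp[13][13] = 6 confirms this is the maximum.

6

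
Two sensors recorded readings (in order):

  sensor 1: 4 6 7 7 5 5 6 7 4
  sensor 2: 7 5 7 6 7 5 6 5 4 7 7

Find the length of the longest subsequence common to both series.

5

Let dp[i][j] be the LCS length of the first i values of sensor 1 and the first j values of sensor 2. dp[i][j] = dp[i-1][j-1]+1 when the i-th and j-th values match, else max(dp[i-1][j], dp[i][j-1]).
    ·  7  5  7  6  7  5  6  5  4  7  7
 ·  0  0  0  0  0  0  0  0  0  0  0  0
 4  0  0  0  0  0  0  0  0  0  1  1  1
 6  0  0  0  0  1  1  1  1  1  1  1  1
 7  0  1  1  1  1  2  2  2  2  2  2  2
 7  0  1  1  2  2  2  2  2  2  2  3  3
 5  0  1  2  2  2  2  3  3  3  3  3  3
 5  0  1  2  2  2  2  3  3  4  4  4  4
 6  0  1  2  2  3  3  3  4  4  4  4  4
 7  0  1  2  3  3  4  4  4  4  4  5  5
 4  0  1  2  3  3  4  4  4  4  5  5  5
dp[9][11] = 5. One LCS (by backtracking along matches): 6, 7, 5, 5, 7.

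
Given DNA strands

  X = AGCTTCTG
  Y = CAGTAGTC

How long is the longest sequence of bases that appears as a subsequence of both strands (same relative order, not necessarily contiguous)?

5

Match A at X[1]=Y[2], G at X[2]=Y[3], T at X[4]=Y[4], T at X[5]=Y[7], C at X[6]=Y[8] — 5 bases in the same relative order in both. Since dp[8][8] = 5, nothing longer is possible.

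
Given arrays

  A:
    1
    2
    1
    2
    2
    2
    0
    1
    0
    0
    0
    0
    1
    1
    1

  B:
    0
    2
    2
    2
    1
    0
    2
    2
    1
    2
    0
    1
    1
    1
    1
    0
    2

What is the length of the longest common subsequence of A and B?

10

Pick 2 [2,4]; then 1 [3,5]; then 2 [4,7]; then 2 [5,8]; then 2 [6,10]; then 0 [7,11]; then 1 [8,12]; then 1 [13,13]; then 1 [14,14]; then 1 [15,15]; all 10 values appear in both, in order. The LCS DP gives dp[15][17] = 10, so this is optimal.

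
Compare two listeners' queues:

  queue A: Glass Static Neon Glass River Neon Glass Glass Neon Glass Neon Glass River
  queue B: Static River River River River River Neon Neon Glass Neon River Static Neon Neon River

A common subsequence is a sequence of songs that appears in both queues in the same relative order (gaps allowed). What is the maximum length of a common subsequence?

Pick Static (queue A #2, queue B #1) → Neon (queue A #3, queue B #8) → Glass (queue A #4, queue B #9) → River (queue A #5, queue B #11) → Neon (queue A #9, queue B #13) → Neon (queue A #11, queue B #14) → River (queue A #13, queue B #15); all 7 songs appear in both, in order. dp[13][15] = 7 confirms this is the maximum.

7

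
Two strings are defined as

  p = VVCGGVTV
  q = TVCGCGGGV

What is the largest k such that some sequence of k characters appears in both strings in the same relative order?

5

Let dp[i][j] be the LCS length of the first i characters of p and the first j characters of q. dp[i][j] = dp[i-1][j-1]+1 when the i-th and j-th characters match, else max(dp[i-1][j], dp[i][j-1]).
    ·  T  V  C  G  C  G  G  G  V
 ·  0  0  0  0  0  0  0  0  0  0
 V  0  0  1  1  1  1  1  1  1  1
 V  0  0  1  1  1  1  1  1  1  2
 C  0  0  1  2  2  2  2  2  2  2
 G  0  0  1  2  3  3  3  3  3  3
 G  0  0  1  2  3  3  4  4  4  4
 V  0  0  1  2  3  3  4  4  4  5
 T  0  1  1  2  3  3  4  4  4  5
 V  0  1  2  2  3  3  4  4  4  5
dp[8][9] = 5. One LCS (by backtracking along matches): VCGGV.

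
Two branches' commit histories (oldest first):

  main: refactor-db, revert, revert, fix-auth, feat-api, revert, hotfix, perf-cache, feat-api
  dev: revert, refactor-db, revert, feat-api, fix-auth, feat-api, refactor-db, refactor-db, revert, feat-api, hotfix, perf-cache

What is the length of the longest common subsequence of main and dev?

Taking refactor-db [1,2]; then revert [2,3]; then fix-auth [4,5]; then feat-api [5,6]; then revert [6,9]; then hotfix [7,11]; then perf-cache [8,12] gives a common subsequence of length 7, and the DP table's final entry dp[9][12] is also 7, so no common subsequence is longer.

7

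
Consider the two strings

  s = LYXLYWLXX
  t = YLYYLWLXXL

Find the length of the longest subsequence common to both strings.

One common subsequence of length 7: L at s[1]=t[2], then Y at s[2]=t[4], then L at s[4]=t[5], then W at s[6]=t[6], then L at s[7]=t[7], then X at s[8]=t[8], then X at s[9]=t[9]. Since dp[9][10] = 7, nothing longer is possible.

7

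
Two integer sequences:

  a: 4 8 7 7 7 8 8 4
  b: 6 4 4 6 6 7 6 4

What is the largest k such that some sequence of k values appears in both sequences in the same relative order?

3

Let dp[i][j] be the LCS length of the first i values of a and the first j values of b. dp[i][j] = dp[i-1][j-1]+1 when the i-th and j-th values match, else max(dp[i-1][j], dp[i][j-1]).
    ·  6  4  4  6  6  7  6  4
 ·  0  0  0  0  0  0  0  0  0
 4  0  0  1  1  1  1  1  1  1
 8  0  0  1  1  1  1  1  1  1
 7  0  0  1  1  1  1  2  2  2
 7  0  0  1  1  1  1  2  2  2
 7  0  0  1  1  1  1  2  2  2
 8  0  0  1  1  1  1  2  2  2
 8  0  0  1  1  1  1  2  2  2
 4  0  0  1  2  2  2  2  2  3
dp[8][8] = 3. One LCS (by backtracking along matches): 4, 7, 4.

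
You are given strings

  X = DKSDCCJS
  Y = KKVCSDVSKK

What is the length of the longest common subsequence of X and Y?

4

Let dp[i][j] be the LCS length of the first i characters of X and the first j characters of Y. dp[i][j] = dp[i-1][j-1]+1 when the i-th and j-th characters match, else max(dp[i-1][j], dp[i][j-1]).
    ·  K  K  V  C  S  D  V  S  K  K
 ·  0  0  0  0  0  0  0  0  0  0  0
 D  0  0  0  0  0  0  1  1  1  1  1
 K  0  1  1  1  1  1  1  1  1  2  2
 S  0  1  1  1  1  2  2  2  2  2  2
 D  0  1  1  1  1  2  3  3  3  3  3
 C  0  1  1  1  2  2  3  3  3  3  3
 C  0  1  1  1  2  2  3  3  3  3  3
 J  0  1  1  1  2  2  3  3  3  3  3
 S  0  1  1  1  2  3  3  3  4  4  4
dp[8][10] = 4. One LCS (by backtracking along matches): KSDS.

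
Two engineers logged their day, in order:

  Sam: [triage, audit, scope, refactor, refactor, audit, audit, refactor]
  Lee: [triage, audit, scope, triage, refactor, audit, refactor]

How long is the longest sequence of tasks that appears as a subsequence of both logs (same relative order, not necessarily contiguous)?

6

One common subsequence of length 6: triage [1,1], audit [2,2], scope [3,3], refactor [5,5], audit [7,6], refactor [8,7], and the DP table's final entry dp[8][7] is also 6, so no common subsequence is longer.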